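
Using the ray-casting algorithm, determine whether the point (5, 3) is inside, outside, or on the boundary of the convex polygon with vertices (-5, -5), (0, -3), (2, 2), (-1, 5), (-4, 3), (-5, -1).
The point (5, 3) lies strictly outside the polygon

Cast a horizontal ray to the right from the query point and count how many polygon edges it crosses (each edge strictly once or zero times, handled with the usual half-open convention). 
Parity of crossings → even ⇒ outside.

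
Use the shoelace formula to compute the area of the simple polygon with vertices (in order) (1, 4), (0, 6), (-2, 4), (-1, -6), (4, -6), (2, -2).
Area = 39

Shoelace formula: Area = (1/2) |Σ_i (x_i · y_{i+1} − x_{i+1} · y_i)| (indices mod n). Compute each cross term:
  (1)(6) − (0)(4) = 6
  (0)(4) − (-2)(6) = 12
  (-2)(-6) − (-1)(4) = 16
  (-1)(-6) − (4)(-6) = 30
  (4)(-2) − (2)(-6) = 4
  (2)(4) − (1)(-2) = 10
Sum = 78, so (signed) Area = 78/2 = 39, |Area| = 39.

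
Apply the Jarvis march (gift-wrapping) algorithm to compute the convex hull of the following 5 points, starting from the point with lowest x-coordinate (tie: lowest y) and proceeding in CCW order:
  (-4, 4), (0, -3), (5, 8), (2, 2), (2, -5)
Hull (CCW) = [(-4, 4), (0, -3), (2, -5), (5, 8)]

Jarvis march: at each step, from the current hull vertex p, select the next vertex q as the point such that every other point lies strictly to the left of (or on) the directed line p → q. (Equivalently: for every other point r, the cross product (q − p) × (r − p) ≥ 0.)
Starting point (lowest x, tie lowest y): (-4, 4). Wrap until returning to start. Resulting hull: (-4, 4), (0, -3), (2, -5), (5, 8).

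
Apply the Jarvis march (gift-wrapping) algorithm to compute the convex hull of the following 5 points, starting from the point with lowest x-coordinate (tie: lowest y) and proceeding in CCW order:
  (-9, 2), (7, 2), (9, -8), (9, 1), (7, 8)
Hull (CCW) = [(-9, 2), (9, -8), (9, 1), (7, 8)]

Jarvis march: at each step, from the current hull vertex p, select the next vertex q as the point such that every other point lies strictly to the left of (or on) the directed line p → q. (Equivalently: for every other point r, the cross product (q − p) × (r − p) ≥ 0.)
Starting point (lowest x, tie lowest y): (-9, 2). Wrap until returning to start. Resulting hull: (-9, 2), (9, -8), (9, 1), (7, 8).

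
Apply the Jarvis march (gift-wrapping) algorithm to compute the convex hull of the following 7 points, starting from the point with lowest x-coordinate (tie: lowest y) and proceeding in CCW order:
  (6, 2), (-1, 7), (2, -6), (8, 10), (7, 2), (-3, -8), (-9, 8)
Hull (CCW) = [(-9, 8), (-3, -8), (2, -6), (7, 2), (8, 10)]

Jarvis march: at each step, from the current hull vertex p, select the next vertex q as the point such that every other point lies strictly to the left of (or on) the directed line p → q. (Equivalently: for every other point r, the cross product (q − p) × (r − p) ≥ 0.)
Starting point (lowest x, tie lowest y): (-9, 8). Wrap until returning to start. Resulting hull: (-9, 8), (-3, -8), (2, -6), (7, 2), (8, 10).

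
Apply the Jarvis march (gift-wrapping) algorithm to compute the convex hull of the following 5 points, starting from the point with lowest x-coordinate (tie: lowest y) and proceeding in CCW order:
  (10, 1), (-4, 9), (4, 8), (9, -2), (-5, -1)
Hull (CCW) = [(-5, -1), (9, -2), (10, 1), (4, 8), (-4, 9)]

Jarvis march: at each step, from the current hull vertex p, select the next vertex q as the point such that every other point lies strictly to the left of (or on) the directed line p → q. (Equivalently: for every other point r, the cross product (q − p) × (r − p) ≥ 0.)
Starting point (lowest x, tie lowest y): (-5, -1). Wrap until returning to start. Resulting hull: (-5, -1), (9, -2), (10, 1), (4, 8), (-4, 9).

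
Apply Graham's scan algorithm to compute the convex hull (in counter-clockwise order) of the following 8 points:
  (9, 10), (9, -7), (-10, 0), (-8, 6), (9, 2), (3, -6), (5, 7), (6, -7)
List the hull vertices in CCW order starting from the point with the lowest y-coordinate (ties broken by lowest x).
Hull (CCW) = [(6, -7), (9, -7), (9, 10), (-8, 6), (-10, 0), (3, -6)]

Graham scan procedure:
  1. Find the pivot p₀ = point with lowest y (tie → lowest x): (6, -7).
  2. Sort the remaining points by polar angle around p₀.
  3. Walk through sorted points, maintaining a stack; pop the top while the last three entries make a non-left turn (cross product ≤ 0).
  4. Final stack is the convex hull in CCW order: (6, -7), (9, -7), (9, 10), (-8, 6), (-10, 0), (3, -6).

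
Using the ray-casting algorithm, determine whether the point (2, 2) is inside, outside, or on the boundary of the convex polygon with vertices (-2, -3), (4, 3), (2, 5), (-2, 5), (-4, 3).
The point (2, 2) lies strictly inside the polygon

Cast a horizontal ray to the right from the query point and count how many polygon edges it crosses (each edge strictly once or zero times, handled with the usual half-open convention). 
Parity of crossings → odd ⇒ inside.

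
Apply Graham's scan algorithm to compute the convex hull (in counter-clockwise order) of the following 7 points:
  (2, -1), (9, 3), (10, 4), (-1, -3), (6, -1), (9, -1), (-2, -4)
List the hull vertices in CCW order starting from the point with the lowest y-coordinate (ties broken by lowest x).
Hull (CCW) = [(-2, -4), (9, -1), (10, 4), (2, -1), (-1, -3)]

Graham scan procedure:
  1. Find the pivot p₀ = point with lowest y (tie → lowest x): (-2, -4).
  2. Sort the remaining points by polar angle around p₀.
  3. Walk through sorted points, maintaining a stack; pop the top while the last three entries make a non-left turn (cross product ≤ 0).
  4. Final stack is the convex hull in CCW order: (-2, -4), (9, -1), (10, 4), (2, -1), (-1, -3).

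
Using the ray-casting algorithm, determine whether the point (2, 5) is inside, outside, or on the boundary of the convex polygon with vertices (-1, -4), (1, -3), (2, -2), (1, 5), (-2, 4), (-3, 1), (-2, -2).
The point (2, 5) lies strictly outside the polygon

Cast a horizontal ray to the right from the query point and count how many polygon edges it crosses (each edge strictly once or zero times, handled with the usual half-open convention). 
Parity of crossings → even ⇒ outside.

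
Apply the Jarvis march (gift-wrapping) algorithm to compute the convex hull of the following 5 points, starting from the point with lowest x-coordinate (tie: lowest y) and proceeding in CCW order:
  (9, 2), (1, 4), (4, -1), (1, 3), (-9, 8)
Hull (CCW) = [(-9, 8), (4, -1), (9, 2)]

Jarvis march: at each step, from the current hull vertex p, select the next vertex q as the point such that every other point lies strictly to the left of (or on) the directed line p → q. (Equivalently: for every other point r, the cross product (q − p) × (r − p) ≥ 0.)
Starting point (lowest x, tie lowest y): (-9, 8). Wrap until returning to start. Resulting hull: (-9, 8), (4, -1), (9, 2).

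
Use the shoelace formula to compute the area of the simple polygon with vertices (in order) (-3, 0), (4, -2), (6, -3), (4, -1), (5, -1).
Area = 5

Shoelace formula: Area = (1/2) |Σ_i (x_i · y_{i+1} − x_{i+1} · y_i)| (indices mod n). Compute each cross term:
  (-3)(-2) − (4)(0) = 6
  (4)(-3) − (6)(-2) = 0
  (6)(-1) − (4)(-3) = 6
  (4)(-1) − (5)(-1) = 1
  (5)(0) − (-3)(-1) = -3
Sum = 10, so (signed) Area = 10/2 = 5, |Area| = 5.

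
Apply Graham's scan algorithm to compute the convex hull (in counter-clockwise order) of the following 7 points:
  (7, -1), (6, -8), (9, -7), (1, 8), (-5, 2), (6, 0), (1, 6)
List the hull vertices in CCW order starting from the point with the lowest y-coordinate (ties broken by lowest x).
Hull (CCW) = [(6, -8), (9, -7), (7, -1), (1, 8), (-5, 2)]

Graham scan procedure:
  1. Find the pivot p₀ = point with lowest y (tie → lowest x): (6, -8).
  2. Sort the remaining points by polar angle around p₀.
  3. Walk through sorted points, maintaining a stack; pop the top while the last three entries make a non-left turn (cross product ≤ 0).
  4. Final stack is the convex hull in CCW order: (6, -8), (9, -7), (7, -1), (1, 8), (-5, 2).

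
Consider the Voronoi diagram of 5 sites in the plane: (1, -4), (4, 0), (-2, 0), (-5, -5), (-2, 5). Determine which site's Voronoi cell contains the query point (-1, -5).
Nearest site = (1, -4)

The Voronoi cell of site s contains exactly those query points closer to s than to any other site. Compute squared distances from q = (-1, -5) to each site:
  (1 − -1)² + (-4 − -5)² = 5
  (-5 − -1)² + (-5 − -5)² = 16
  (-2 − -1)² + (0 − -5)² = 26
  (4 − -1)² + (0 − -5)² = 50
  (-2 − -1)² + (5 − -5)² = 101
Minimum is attained by (1, -4), so q lies in its Voronoi cell.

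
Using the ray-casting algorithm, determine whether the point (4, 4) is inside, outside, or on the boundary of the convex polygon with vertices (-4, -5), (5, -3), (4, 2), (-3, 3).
The point (4, 4) lies strictly outside the polygon

Cast a horizontal ray to the right from the query point and count how many polygon edges it crosses (each edge strictly once or zero times, handled with the usual half-open convention). 
Parity of crossings → even ⇒ outside.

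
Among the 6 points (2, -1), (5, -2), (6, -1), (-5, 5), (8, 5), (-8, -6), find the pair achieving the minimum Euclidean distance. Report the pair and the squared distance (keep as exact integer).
Pair = ((5, -2), (6, -1)); squared distance = 2

Compute all C(6, 2) = 15 pairwise squared distances (x_i − x_j)² + (y_i − y_j)². The minimum is 2, attained by the pair ((5, -2), (6, -1)).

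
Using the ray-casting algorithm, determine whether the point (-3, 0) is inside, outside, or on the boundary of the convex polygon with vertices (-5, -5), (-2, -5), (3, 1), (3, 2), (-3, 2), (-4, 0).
The point (-3, 0) lies strictly inside the polygon

Cast a horizontal ray to the right from the query point and count how many polygon edges it crosses (each edge strictly once or zero times, handled with the usual half-open convention). 
Parity of crossings → odd ⇒ inside.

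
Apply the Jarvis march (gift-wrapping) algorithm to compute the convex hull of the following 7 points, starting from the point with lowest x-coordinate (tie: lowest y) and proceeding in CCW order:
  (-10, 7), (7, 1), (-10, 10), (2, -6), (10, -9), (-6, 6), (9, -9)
Hull (CCW) = [(-10, 7), (2, -6), (9, -9), (10, -9), (7, 1), (-10, 10)]

Jarvis march: at each step, from the current hull vertex p, select the next vertex q as the point such that every other point lies strictly to the left of (or on) the directed line p → q. (Equivalently: for every other point r, the cross product (q − p) × (r − p) ≥ 0.)
Starting point (lowest x, tie lowest y): (-10, 7). Wrap until returning to start. Resulting hull: (-10, 7), (2, -6), (9, -9), (10, -9), (7, 1), (-10, 10).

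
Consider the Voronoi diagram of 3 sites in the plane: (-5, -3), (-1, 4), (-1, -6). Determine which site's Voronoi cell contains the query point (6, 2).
Nearest site = (-1, 4)

The Voronoi cell of site s contains exactly those query points closer to s than to any other site. Compute squared distances from q = (6, 2) to each site:
  (-1 − 6)² + (4 − 2)² = 53
  (-1 − 6)² + (-6 − 2)² = 113
  (-5 − 6)² + (-3 − 2)² = 146
Minimum is attained by (-1, 4), so q lies in its Voronoi cell.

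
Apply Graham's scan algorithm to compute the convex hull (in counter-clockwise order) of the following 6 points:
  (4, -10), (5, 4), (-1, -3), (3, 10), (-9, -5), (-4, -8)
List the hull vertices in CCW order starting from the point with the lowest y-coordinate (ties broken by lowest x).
Hull (CCW) = [(4, -10), (5, 4), (3, 10), (-9, -5), (-4, -8)]

Graham scan procedure:
  1. Find the pivot p₀ = point with lowest y (tie → lowest x): (4, -10).
  2. Sort the remaining points by polar angle around p₀.
  3. Walk through sorted points, maintaining a stack; pop the top while the last three entries make a non-left turn (cross product ≤ 0).
  4. Final stack is the convex hull in CCW order: (4, -10), (5, 4), (3, 10), (-9, -5), (-4, -8).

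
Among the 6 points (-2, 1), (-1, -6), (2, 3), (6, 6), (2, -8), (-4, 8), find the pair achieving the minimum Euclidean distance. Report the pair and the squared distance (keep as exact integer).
Pair = ((-1, -6), (2, -8)); squared distance = 13

Compute all C(6, 2) = 15 pairwise squared distances (x_i − x_j)² + (y_i − y_j)². The minimum is 13, attained by the pair ((-1, -6), (2, -8)).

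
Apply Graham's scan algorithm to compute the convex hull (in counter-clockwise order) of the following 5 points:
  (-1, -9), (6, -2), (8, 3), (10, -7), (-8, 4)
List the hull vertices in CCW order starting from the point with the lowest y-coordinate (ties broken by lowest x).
Hull (CCW) = [(-1, -9), (10, -7), (8, 3), (-8, 4)]

Graham scan procedure:
  1. Find the pivot p₀ = point with lowest y (tie → lowest x): (-1, -9).
  2. Sort the remaining points by polar angle around p₀.
  3. Walk through sorted points, maintaining a stack; pop the top while the last three entries make a non-left turn (cross product ≤ 0).
  4. Final stack is the convex hull in CCW order: (-1, -9), (10, -7), (8, 3), (-8, 4).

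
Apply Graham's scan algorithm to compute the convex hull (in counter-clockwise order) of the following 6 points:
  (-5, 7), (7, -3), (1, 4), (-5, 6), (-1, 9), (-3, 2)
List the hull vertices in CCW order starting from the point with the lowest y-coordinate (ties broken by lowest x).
Hull (CCW) = [(7, -3), (-1, 9), (-5, 7), (-5, 6), (-3, 2)]

Graham scan procedure:
  1. Find the pivot p₀ = point with lowest y (tie → lowest x): (7, -3).
  2. Sort the remaining points by polar angle around p₀.
  3. Walk through sorted points, maintaining a stack; pop the top while the last three entries make a non-left turn (cross product ≤ 0).
  4. Final stack is the convex hull in CCW order: (7, -3), (-1, 9), (-5, 7), (-5, 6), (-3, 2).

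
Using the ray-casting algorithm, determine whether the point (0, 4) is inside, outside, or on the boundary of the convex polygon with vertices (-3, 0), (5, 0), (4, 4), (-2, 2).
The point (0, 4) lies strictly outside the polygon

Cast a horizontal ray to the right from the query point and count how many polygon edges it crosses (each edge strictly once or zero times, handled with the usual half-open convention). 
Parity of crossings → even ⇒ outside.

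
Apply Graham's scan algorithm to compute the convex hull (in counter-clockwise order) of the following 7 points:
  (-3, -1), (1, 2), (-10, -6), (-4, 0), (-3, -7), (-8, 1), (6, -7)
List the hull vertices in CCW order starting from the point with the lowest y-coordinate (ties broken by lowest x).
Hull (CCW) = [(-3, -7), (6, -7), (1, 2), (-8, 1), (-10, -6)]

Graham scan procedure:
  1. Find the pivot p₀ = point with lowest y (tie → lowest x): (-3, -7).
  2. Sort the remaining points by polar angle around p₀.
  3. Walk through sorted points, maintaining a stack; pop the top while the last three entries make a non-left turn (cross product ≤ 0).
  4. Final stack is the convex hull in CCW order: (-3, -7), (6, -7), (1, 2), (-8, 1), (-10, -6).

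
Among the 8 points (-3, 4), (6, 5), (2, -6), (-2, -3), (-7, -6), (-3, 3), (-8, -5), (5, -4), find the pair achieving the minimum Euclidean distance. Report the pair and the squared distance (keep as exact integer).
Pair = ((-3, 4), (-3, 3)); squared distance = 1

Compute all C(8, 2) = 28 pairwise squared distances (x_i − x_j)² + (y_i − y_j)². The minimum is 1, attained by the pair ((-3, 4), (-3, 3)).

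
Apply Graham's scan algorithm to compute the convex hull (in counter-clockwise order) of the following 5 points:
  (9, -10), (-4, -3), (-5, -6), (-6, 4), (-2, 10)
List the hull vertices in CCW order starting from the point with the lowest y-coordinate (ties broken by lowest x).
Hull (CCW) = [(9, -10), (-2, 10), (-6, 4), (-5, -6)]

Graham scan procedure:
  1. Find the pivot p₀ = point with lowest y (tie → lowest x): (9, -10).
  2. Sort the remaining points by polar angle around p₀.
  3. Walk through sorted points, maintaining a stack; pop the top while the last three entries make a non-left turn (cross product ≤ 0).
  4. Final stack is the convex hull in CCW order: (9, -10), (-2, 10), (-6, 4), (-5, -6).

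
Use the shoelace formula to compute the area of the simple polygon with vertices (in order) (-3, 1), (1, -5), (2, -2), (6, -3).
Area = 25/2

Shoelace formula: Area = (1/2) |Σ_i (x_i · y_{i+1} − x_{i+1} · y_i)| (indices mod n). Compute each cross term:
  (-3)(-5) − (1)(1) = 14
  (1)(-2) − (2)(-5) = 8
  (2)(-3) − (6)(-2) = 6
  (6)(1) − (-3)(-3) = -3
Sum = 25, so (signed) Area = 25/2 = 25/2, |Area| = 25/2.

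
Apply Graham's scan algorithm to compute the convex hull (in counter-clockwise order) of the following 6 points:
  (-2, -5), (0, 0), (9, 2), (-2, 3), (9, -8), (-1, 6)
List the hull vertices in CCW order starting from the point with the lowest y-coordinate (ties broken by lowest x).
Hull (CCW) = [(9, -8), (9, 2), (-1, 6), (-2, 3), (-2, -5)]

Graham scan procedure:
  1. Find the pivot p₀ = point with lowest y (tie → lowest x): (9, -8).
  2. Sort the remaining points by polar angle around p₀.
  3. Walk through sorted points, maintaining a stack; pop the top while the last three entries make a non-left turn (cross product ≤ 0).
  4. Final stack is the convex hull in CCW order: (9, -8), (9, 2), (-1, 6), (-2, 3), (-2, -5).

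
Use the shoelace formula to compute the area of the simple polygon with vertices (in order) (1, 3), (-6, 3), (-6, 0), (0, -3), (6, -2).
Area = 95/2

Shoelace formula: Area = (1/2) |Σ_i (x_i · y_{i+1} − x_{i+1} · y_i)| (indices mod n). Compute each cross term:
  (1)(3) − (-6)(3) = 21
  (-6)(0) − (-6)(3) = 18
  (-6)(-3) − (0)(0) = 18
  (0)(-2) − (6)(-3) = 18
  (6)(3) − (1)(-2) = 20
Sum = 95, so (signed) Area = 95/2 = 95/2, |Area| = 95/2.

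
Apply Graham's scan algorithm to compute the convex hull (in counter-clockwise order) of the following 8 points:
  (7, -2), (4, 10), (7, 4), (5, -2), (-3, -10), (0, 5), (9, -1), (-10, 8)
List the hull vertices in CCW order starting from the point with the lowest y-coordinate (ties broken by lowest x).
Hull (CCW) = [(-3, -10), (9, -1), (7, 4), (4, 10), (-10, 8)]

Graham scan procedure:
  1. Find the pivot p₀ = point with lowest y (tie → lowest x): (-3, -10).
  2. Sort the remaining points by polar angle around p₀.
  3. Walk through sorted points, maintaining a stack; pop the top while the last three entries make a non-left turn (cross product ≤ 0).
  4. Final stack is the convex hull in CCW order: (-3, -10), (9, -1), (7, 4), (4, 10), (-10, 8).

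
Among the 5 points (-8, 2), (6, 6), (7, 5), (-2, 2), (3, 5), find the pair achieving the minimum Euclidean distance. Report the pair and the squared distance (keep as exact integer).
Pair = ((6, 6), (7, 5)); squared distance = 2

Compute all C(5, 2) = 10 pairwise squared distances (x_i − x_j)² + (y_i − y_j)². The minimum is 2, attained by the pair ((6, 6), (7, 5)).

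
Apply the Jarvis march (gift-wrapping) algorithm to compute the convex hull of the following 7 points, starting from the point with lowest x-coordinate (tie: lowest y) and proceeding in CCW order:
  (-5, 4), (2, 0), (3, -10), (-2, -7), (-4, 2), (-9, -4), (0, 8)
Hull (CCW) = [(-9, -4), (3, -10), (2, 0), (0, 8), (-5, 4)]

Jarvis march: at each step, from the current hull vertex p, select the next vertex q as the point such that every other point lies strictly to the left of (or on) the directed line p → q. (Equivalently: for every other point r, the cross product (q − p) × (r − p) ≥ 0.)
Starting point (lowest x, tie lowest y): (-9, -4). Wrap until returning to start. Resulting hull: (-9, -4), (3, -10), (2, 0), (0, 8), (-5, 4).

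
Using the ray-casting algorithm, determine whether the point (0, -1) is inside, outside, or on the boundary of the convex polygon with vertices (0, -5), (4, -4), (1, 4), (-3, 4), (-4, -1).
The point (0, -1) lies strictly inside the polygon

Cast a horizontal ray to the right from the query point and count how many polygon edges it crosses (each edge strictly once or zero times, handled with the usual half-open convention). 
Parity of crossings → odd ⇒ inside.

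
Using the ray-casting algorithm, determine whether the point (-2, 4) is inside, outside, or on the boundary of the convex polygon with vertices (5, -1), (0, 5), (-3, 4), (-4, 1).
The point (-2, 4) lies strictly inside the polygon

Cast a horizontal ray to the right from the query point and count how many polygon edges it crosses (each edge strictly once or zero times, handled with the usual half-open convention). 
Parity of crossings → odd ⇒ inside.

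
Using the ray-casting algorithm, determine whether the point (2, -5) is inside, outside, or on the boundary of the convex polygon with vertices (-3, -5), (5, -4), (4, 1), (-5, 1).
The point (2, -5) lies strictly outside the polygon

Cast a horizontal ray to the right from the query point and count how many polygon edges it crosses (each edge strictly once or zero times, handled with the usual half-open convention). 
Parity of crossings → even ⇒ outside.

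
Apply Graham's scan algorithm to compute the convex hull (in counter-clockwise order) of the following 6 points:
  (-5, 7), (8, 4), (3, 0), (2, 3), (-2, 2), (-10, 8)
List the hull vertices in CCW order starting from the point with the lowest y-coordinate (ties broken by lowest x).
Hull (CCW) = [(3, 0), (8, 4), (-5, 7), (-10, 8), (-2, 2)]

Graham scan procedure:
  1. Find the pivot p₀ = point with lowest y (tie → lowest x): (3, 0).
  2. Sort the remaining points by polar angle around p₀.
  3. Walk through sorted points, maintaining a stack; pop the top while the last three entries make a non-left turn (cross product ≤ 0).
  4. Final stack is the convex hull in CCW order: (3, 0), (8, 4), (-5, 7), (-10, 8), (-2, 2).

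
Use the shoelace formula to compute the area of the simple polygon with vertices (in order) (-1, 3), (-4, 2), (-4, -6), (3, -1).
Area = 36

Shoelace formula: Area = (1/2) |Σ_i (x_i · y_{i+1} − x_{i+1} · y_i)| (indices mod n). Compute each cross term:
  (-1)(2) − (-4)(3) = 10
  (-4)(-6) − (-4)(2) = 32
  (-4)(-1) − (3)(-6) = 22
  (3)(3) − (-1)(-1) = 8
Sum = 72, so (signed) Area = 72/2 = 36, |Area| = 36.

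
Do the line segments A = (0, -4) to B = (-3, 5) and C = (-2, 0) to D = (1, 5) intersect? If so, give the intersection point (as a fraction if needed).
Yes; intersection at (-11/7, 5/7) (t = 11/21 on AB, s = 1/7 on CD)

Parametrize AB as A + t(B − A) = (0 + -3 t, -4 + 9 t) and CD as C + s(D − C) = (-2 + 3 s, 0 + 5 s). Solve the linear system for (t, s). Determinant = 42 ≠ 0, so a unique intersection of the containing lines exists. Solution: t = 11/21, s = 1/7 — both in [0, 1], so the segments cross. Intersection point: (-11/7, 5/7).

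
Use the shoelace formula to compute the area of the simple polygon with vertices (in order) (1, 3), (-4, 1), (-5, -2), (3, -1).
Area = 47/2

Shoelace formula: Area = (1/2) |Σ_i (x_i · y_{i+1} − x_{i+1} · y_i)| (indices mod n). Compute each cross term:
  (1)(1) − (-4)(3) = 13
  (-4)(-2) − (-5)(1) = 13
  (-5)(-1) − (3)(-2) = 11
  (3)(3) − (1)(-1) = 10
Sum = 47, so (signed) Area = 47/2 = 47/2, |Area| = 47/2.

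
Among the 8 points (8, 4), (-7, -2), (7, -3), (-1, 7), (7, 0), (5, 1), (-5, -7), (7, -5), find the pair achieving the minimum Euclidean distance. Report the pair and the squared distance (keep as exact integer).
Pair = ((7, -3), (7, -5)); squared distance = 4

Compute all C(8, 2) = 28 pairwise squared distances (x_i − x_j)² + (y_i − y_j)². The minimum is 4, attained by the pair ((7, -3), (7, -5)).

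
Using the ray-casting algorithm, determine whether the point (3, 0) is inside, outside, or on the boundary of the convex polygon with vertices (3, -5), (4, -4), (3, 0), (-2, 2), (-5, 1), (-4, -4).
The point (3, 0) lies on the polygon boundary

Boundary check: the query satisfies the collinearity and bounding-box conditions for some polygon edge, so it lies exactly on the boundary.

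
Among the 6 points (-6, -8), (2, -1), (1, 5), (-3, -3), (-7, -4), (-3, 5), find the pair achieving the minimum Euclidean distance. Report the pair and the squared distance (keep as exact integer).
Pair = ((1, 5), (-3, 5)); squared distance = 16

Compute all C(6, 2) = 15 pairwise squared distances (x_i − x_j)² + (y_i − y_j)². The minimum is 16, attained by the pair ((1, 5), (-3, 5)).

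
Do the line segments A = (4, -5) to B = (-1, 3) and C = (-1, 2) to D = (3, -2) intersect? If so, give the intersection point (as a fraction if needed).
Yes; intersection at (2/3, 1/3) (t = 2/3 on AB, s = 5/12 on CD)

Parametrize AB as A + t(B − A) = (4 + -5 t, -5 + 8 t) and CD as C + s(D − C) = (-1 + 4 s, 2 + -4 s). Solve the linear system for (t, s). Determinant = 12 ≠ 0, so a unique intersection of the containing lines exists. Solution: t = 2/3, s = 5/12 — both in [0, 1], so the segments cross. Intersection point: (2/3, 1/3).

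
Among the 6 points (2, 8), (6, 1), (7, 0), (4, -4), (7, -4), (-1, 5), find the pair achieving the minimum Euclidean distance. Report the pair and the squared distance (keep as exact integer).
Pair = ((6, 1), (7, 0)); squared distance = 2

Compute all C(6, 2) = 15 pairwise squared distances (x_i − x_j)² + (y_i − y_j)². The minimum is 2, attained by the pair ((6, 1), (7, 0)).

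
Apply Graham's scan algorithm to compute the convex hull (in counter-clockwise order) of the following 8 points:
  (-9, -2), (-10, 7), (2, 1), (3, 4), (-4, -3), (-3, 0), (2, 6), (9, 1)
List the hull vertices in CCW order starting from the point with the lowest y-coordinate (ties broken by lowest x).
Hull (CCW) = [(-4, -3), (9, 1), (2, 6), (-10, 7), (-9, -2)]

Graham scan procedure:
  1. Find the pivot p₀ = point with lowest y (tie → lowest x): (-4, -3).
  2. Sort the remaining points by polar angle around p₀.
  3. Walk through sorted points, maintaining a stack; pop the top while the last three entries make a non-left turn (cross product ≤ 0).
  4. Final stack is the convex hull in CCW order: (-4, -3), (9, 1), (2, 6), (-10, 7), (-9, -2).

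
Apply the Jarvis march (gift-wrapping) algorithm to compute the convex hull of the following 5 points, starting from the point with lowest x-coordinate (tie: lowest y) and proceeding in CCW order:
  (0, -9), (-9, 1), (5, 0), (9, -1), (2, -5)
Hull (CCW) = [(-9, 1), (0, -9), (9, -1), (5, 0)]

Jarvis march: at each step, from the current hull vertex p, select the next vertex q as the point such that every other point lies strictly to the left of (or on) the directed line p → q. (Equivalently: for every other point r, the cross product (q − p) × (r − p) ≥ 0.)
Starting point (lowest x, tie lowest y): (-9, 1). Wrap until returning to start. Resulting hull: (-9, 1), (0, -9), (9, -1), (5, 0).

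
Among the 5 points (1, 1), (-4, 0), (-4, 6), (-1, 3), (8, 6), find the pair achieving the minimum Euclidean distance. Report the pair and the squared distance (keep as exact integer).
Pair = ((1, 1), (-1, 3)); squared distance = 8

Compute all C(5, 2) = 10 pairwise squared distances (x_i − x_j)² + (y_i − y_j)². The minimum is 8, attained by the pair ((1, 1), (-1, 3)).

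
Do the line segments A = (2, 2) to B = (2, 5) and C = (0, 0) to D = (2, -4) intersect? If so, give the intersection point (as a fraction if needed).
No (intersection of containing lines falls outside at least one segment)

Parametrize and solve: t = -2, s = 1. At least one of these is outside [0, 1], so the segments do not intersect.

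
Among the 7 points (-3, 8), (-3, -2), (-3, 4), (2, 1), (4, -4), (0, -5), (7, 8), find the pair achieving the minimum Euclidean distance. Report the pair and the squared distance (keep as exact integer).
Pair = ((-3, 8), (-3, 4)); squared distance = 16

Compute all C(7, 2) = 21 pairwise squared distances (x_i − x_j)² + (y_i − y_j)². The minimum is 16, attained by the pair ((-3, 8), (-3, 4)).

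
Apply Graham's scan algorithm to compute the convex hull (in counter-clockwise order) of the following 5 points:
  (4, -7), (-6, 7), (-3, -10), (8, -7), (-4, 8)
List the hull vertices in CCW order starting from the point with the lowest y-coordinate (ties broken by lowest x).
Hull (CCW) = [(-3, -10), (8, -7), (-4, 8), (-6, 7)]

Graham scan procedure:
  1. Find the pivot p₀ = point with lowest y (tie → lowest x): (-3, -10).
  2. Sort the remaining points by polar angle around p₀.
  3. Walk through sorted points, maintaining a stack; pop the top while the last three entries make a non-left turn (cross product ≤ 0).
  4. Final stack is the convex hull in CCW order: (-3, -10), (8, -7), (-4, 8), (-6, 7).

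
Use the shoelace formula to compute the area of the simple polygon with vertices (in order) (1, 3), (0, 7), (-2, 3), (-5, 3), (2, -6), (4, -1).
Area = 89/2

Shoelace formula: Area = (1/2) |Σ_i (x_i · y_{i+1} − x_{i+1} · y_i)| (indices mod n). Compute each cross term:
  (1)(7) − (0)(3) = 7
  (0)(3) − (-2)(7) = 14
  (-2)(3) − (-5)(3) = 9
  (-5)(-6) − (2)(3) = 24
  (2)(-1) − (4)(-6) = 22
  (4)(3) − (1)(-1) = 13
Sum = 89, so (signed) Area = 89/2 = 89/2, |Area| = 89/2.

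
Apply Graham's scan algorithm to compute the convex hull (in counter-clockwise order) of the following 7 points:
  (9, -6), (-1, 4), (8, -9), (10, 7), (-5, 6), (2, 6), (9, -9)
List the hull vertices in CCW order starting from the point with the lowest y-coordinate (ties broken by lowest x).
Hull (CCW) = [(8, -9), (9, -9), (10, 7), (-5, 6)]

Graham scan procedure:
  1. Find the pivot p₀ = point with lowest y (tie → lowest x): (8, -9).
  2. Sort the remaining points by polar angle around p₀.
  3. Walk through sorted points, maintaining a stack; pop the top while the last three entries make a non-left turn (cross product ≤ 0).
  4. Final stack is the convex hull in CCW order: (8, -9), (9, -9), (10, 7), (-5, 6).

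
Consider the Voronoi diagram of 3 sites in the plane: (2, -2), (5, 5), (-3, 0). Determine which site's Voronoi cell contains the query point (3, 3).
Nearest site = (5, 5)

The Voronoi cell of site s contains exactly those query points closer to s than to any other site. Compute squared distances from q = (3, 3) to each site:
  (5 − 3)² + (5 − 3)² = 8
  (2 − 3)² + (-2 − 3)² = 26
  (-3 − 3)² + (0 − 3)² = 45
Minimum is attained by (5, 5), so q lies in its Voronoi cell.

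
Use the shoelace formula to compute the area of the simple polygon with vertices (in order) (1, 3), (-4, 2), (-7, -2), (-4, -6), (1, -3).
Area = 47

Shoelace formula: Area = (1/2) |Σ_i (x_i · y_{i+1} − x_{i+1} · y_i)| (indices mod n). Compute each cross term:
  (1)(2) − (-4)(3) = 14
  (-4)(-2) − (-7)(2) = 22
  (-7)(-6) − (-4)(-2) = 34
  (-4)(-3) − (1)(-6) = 18
  (1)(3) − (1)(-3) = 6
Sum = 94, so (signed) Area = 94/2 = 47, |Area| = 47.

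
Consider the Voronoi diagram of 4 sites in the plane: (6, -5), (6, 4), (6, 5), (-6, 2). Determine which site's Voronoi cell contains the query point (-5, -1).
Nearest site = (-6, 2)

The Voronoi cell of site s contains exactly those query points closer to s than to any other site. Compute squared distances from q = (-5, -1) to each site:
  (-6 − -5)² + (2 − -1)² = 10
  (6 − -5)² + (-5 − -1)² = 137
  (6 − -5)² + (4 − -1)² = 146
  (6 − -5)² + (5 − -1)² = 157
Minimum is attained by (-6, 2), so q lies in its Voronoi cell.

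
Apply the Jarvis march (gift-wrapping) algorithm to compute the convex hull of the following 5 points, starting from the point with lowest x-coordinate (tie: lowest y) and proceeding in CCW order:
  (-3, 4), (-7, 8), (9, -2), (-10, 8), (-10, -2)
Hull (CCW) = [(-10, -2), (9, -2), (-7, 8), (-10, 8)]

Jarvis march: at each step, from the current hull vertex p, select the next vertex q as the point such that every other point lies strictly to the left of (or on) the directed line p → q. (Equivalently: for every other point r, the cross product (q − p) × (r − p) ≥ 0.)
Starting point (lowest x, tie lowest y): (-10, -2). Wrap until returning to start. Resulting hull: (-10, -2), (9, -2), (-7, 8), (-10, 8).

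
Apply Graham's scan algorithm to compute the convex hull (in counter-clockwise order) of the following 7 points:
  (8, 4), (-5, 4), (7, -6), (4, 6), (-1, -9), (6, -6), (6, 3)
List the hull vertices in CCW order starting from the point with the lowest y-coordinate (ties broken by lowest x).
Hull (CCW) = [(-1, -9), (7, -6), (8, 4), (4, 6), (-5, 4)]

Graham scan procedure:
  1. Find the pivot p₀ = point with lowest y (tie → lowest x): (-1, -9).
  2. Sort the remaining points by polar angle around p₀.
  3. Walk through sorted points, maintaining a stack; pop the top while the last three entries make a non-left turn (cross product ≤ 0).
  4. Final stack is the convex hull in CCW order: (-1, -9), (7, -6), (8, 4), (4, 6), (-5, 4).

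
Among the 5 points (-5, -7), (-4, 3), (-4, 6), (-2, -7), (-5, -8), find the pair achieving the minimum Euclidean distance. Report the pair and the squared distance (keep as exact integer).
Pair = ((-5, -7), (-5, -8)); squared distance = 1

Compute all C(5, 2) = 10 pairwise squared distances (x_i − x_j)² + (y_i − y_j)². The minimum is 1, attained by the pair ((-5, -7), (-5, -8)).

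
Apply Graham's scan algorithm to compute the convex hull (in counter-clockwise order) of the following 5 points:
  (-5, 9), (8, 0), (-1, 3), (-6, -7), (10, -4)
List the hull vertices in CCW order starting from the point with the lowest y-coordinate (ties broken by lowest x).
Hull (CCW) = [(-6, -7), (10, -4), (8, 0), (-5, 9)]

Graham scan procedure:
  1. Find the pivot p₀ = point with lowest y (tie → lowest x): (-6, -7).
  2. Sort the remaining points by polar angle around p₀.
  3. Walk through sorted points, maintaining a stack; pop the top while the last three entries make a non-left turn (cross product ≤ 0).
  4. Final stack is the convex hull in CCW order: (-6, -7), (10, -4), (8, 0), (-5, 9).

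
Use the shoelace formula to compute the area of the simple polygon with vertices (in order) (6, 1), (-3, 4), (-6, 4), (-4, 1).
Area = 39/2

Shoelace formula: Area = (1/2) |Σ_i (x_i · y_{i+1} − x_{i+1} · y_i)| (indices mod n). Compute each cross term:
  (6)(4) − (-3)(1) = 27
  (-3)(4) − (-6)(4) = 12
  (-6)(1) − (-4)(4) = 10
  (-4)(1) − (6)(1) = -10
Sum = 39, so (signed) Area = 39/2 = 39/2, |Area| = 39/2.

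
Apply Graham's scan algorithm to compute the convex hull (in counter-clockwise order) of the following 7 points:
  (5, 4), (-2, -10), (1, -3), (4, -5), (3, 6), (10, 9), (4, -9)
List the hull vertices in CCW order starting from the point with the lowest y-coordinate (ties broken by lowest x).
Hull (CCW) = [(-2, -10), (4, -9), (10, 9), (3, 6)]

Graham scan procedure:
  1. Find the pivot p₀ = point with lowest y (tie → lowest x): (-2, -10).
  2. Sort the remaining points by polar angle around p₀.
  3. Walk through sorted points, maintaining a stack; pop the top while the last three entries make a non-left turn (cross product ≤ 0).
  4. Final stack is the convex hull in CCW order: (-2, -10), (4, -9), (10, 9), (3, 6).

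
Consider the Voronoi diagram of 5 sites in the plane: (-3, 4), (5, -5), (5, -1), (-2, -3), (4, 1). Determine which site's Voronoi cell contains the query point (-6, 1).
Nearest site = (-3, 4)

The Voronoi cell of site s contains exactly those query points closer to s than to any other site. Compute squared distances from q = (-6, 1) to each site:
  (-3 − -6)² + (4 − 1)² = 18
  (-2 − -6)² + (-3 − 1)² = 32
  (4 − -6)² + (1 − 1)² = 100
  (5 − -6)² + (-1 − 1)² = 125
  (5 − -6)² + (-5 − 1)² = 157
Minimum is attained by (-3, 4), so q lies in its Voronoi cell.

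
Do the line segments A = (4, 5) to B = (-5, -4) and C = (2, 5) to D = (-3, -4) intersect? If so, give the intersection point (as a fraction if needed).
Yes; intersection at (-1/2, 1/2) (t = 1/2 on AB, s = 1/2 on CD)

Parametrize AB as A + t(B − A) = (4 + -9 t, 5 + -9 t) and CD as C + s(D − C) = (2 + -5 s, 5 + -9 s). Solve the linear system for (t, s). Determinant = -36 ≠ 0, so a unique intersection of the containing lines exists. Solution: t = 1/2, s = 1/2 — both in [0, 1], so the segments cross. Intersection point: (-1/2, 1/2).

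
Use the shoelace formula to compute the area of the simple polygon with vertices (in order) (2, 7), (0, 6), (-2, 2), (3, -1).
Area = 43/2

Shoelace formula: Area = (1/2) |Σ_i (x_i · y_{i+1} − x_{i+1} · y_i)| (indices mod n). Compute each cross term:
  (2)(6) − (0)(7) = 12
  (0)(2) − (-2)(6) = 12
  (-2)(-1) − (3)(2) = -4
  (3)(7) − (2)(-1) = 23
Sum = 43, so (signed) Area = 43/2 = 43/2, |Area| = 43/2.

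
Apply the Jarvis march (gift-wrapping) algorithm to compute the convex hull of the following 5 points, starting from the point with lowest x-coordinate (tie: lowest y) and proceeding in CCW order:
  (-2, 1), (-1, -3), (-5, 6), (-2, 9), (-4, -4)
Hull (CCW) = [(-5, 6), (-4, -4), (-1, -3), (-2, 9)]

Jarvis march: at each step, from the current hull vertex p, select the next vertex q as the point such that every other point lies strictly to the left of (or on) the directed line p → q. (Equivalently: for every other point r, the cross product (q − p) × (r − p) ≥ 0.)
Starting point (lowest x, tie lowest y): (-5, 6). Wrap until returning to start. Resulting hull: (-5, 6), (-4, -4), (-1, -3), (-2, 9).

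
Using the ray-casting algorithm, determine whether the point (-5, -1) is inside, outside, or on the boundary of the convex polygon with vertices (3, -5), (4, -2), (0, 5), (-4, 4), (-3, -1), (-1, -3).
The point (-5, -1) lies strictly outside the polygon

Cast a horizontal ray to the right from the query point and count how many polygon edges it crosses (each edge strictly once or zero times, handled with the usual half-open convention). 
Parity of crossings → even ⇒ outside.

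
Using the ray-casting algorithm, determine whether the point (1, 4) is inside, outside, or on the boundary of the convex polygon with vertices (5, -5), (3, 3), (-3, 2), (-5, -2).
The point (1, 4) lies strictly outside the polygon

Cast a horizontal ray to the right from the query point and count how many polygon edges it crosses (each edge strictly once or zero times, handled with the usual half-open convention). 
Parity of crossings → even ⇒ outside.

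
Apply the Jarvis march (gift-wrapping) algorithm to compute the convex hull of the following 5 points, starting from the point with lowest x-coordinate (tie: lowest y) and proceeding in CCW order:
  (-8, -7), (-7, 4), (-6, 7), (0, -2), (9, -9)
Hull (CCW) = [(-8, -7), (9, -9), (-6, 7), (-7, 4)]

Jarvis march: at each step, from the current hull vertex p, select the next vertex q as the point such that every other point lies strictly to the left of (or on) the directed line p → q. (Equivalently: for every other point r, the cross product (q − p) × (r − p) ≥ 0.)
Starting point (lowest x, tie lowest y): (-8, -7). Wrap until returning to start. Resulting hull: (-8, -7), (9, -9), (-6, 7), (-7, 4).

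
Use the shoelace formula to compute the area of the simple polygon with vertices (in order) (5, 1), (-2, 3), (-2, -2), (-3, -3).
Area = 39/2

Shoelace formula: Area = (1/2) |Σ_i (x_i · y_{i+1} − x_{i+1} · y_i)| (indices mod n). Compute each cross term:
  (5)(3) − (-2)(1) = 17
  (-2)(-2) − (-2)(3) = 10
  (-2)(-3) − (-3)(-2) = 0
  (-3)(1) − (5)(-3) = 12
Sum = 39, so (signed) Area = 39/2 = 39/2, |Area| = 39/2.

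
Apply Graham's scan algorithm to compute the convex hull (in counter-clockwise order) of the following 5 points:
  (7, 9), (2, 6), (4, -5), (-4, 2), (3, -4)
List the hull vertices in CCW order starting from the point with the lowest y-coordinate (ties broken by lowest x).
Hull (CCW) = [(4, -5), (7, 9), (2, 6), (-4, 2)]

Graham scan procedure:
  1. Find the pivot p₀ = point with lowest y (tie → lowest x): (4, -5).
  2. Sort the remaining points by polar angle around p₀.
  3. Walk through sorted points, maintaining a stack; pop the top while the last three entries make a non-left turn (cross product ≤ 0).
  4. Final stack is the convex hull in CCW order: (4, -5), (7, 9), (2, 6), (-4, 2).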